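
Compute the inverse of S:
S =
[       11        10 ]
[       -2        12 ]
det(S) = 152
S⁻¹ =
[     3/38     -5/76 ]
[     1/76    11/152 ]

For a 2×2 matrix S = [[a, b], [c, d]] with det(S) ≠ 0, S⁻¹ = (1/det(S)) * [[d, -b], [-c, a]].
det(S) = (11)*(12) - (10)*(-2) = 132 + 20 = 152.
S⁻¹ = (1/152) * [[12, -10], [2, 11]].
Dividing each entry by 152 and reducing:
S⁻¹ =
[     3/38     -5/76 ]
[     1/76    11/152 ]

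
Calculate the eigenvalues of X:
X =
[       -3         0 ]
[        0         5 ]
λ = -3, 5

Solve det(X - λI) = 0. For a 2×2 matrix the characteristic equation is λ² - (trace)λ + det = 0.
trace(X) = a + d = -3 + 5 = 2.
det(X) = a*d - b*c = (-3)*(5) - (0)*(0) = -15 - 0 = -15.
Characteristic equation: λ² - (2)λ + (-15) = 0.
Discriminant = (2)² - 4*(-15) = 4 + 60 = 64.
λ = (2 ± √64) / 2 = (2 ± 8) / 2 = -3, 5.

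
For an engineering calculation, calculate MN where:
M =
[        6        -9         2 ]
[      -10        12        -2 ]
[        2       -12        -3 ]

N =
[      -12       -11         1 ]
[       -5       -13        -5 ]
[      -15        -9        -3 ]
MN =
[      -57        33        45 ]
[       90       -28       -64 ]
[       81       161        71 ]

Matrix multiplication: (MN)[i][j] = sum over k of M[i][k] * N[k][j].
  (MN)[0][0] = (6)*(-12) + (-9)*(-5) + (2)*(-15) = -57
  (MN)[0][1] = (6)*(-11) + (-9)*(-13) + (2)*(-9) = 33
  (MN)[0][2] = (6)*(1) + (-9)*(-5) + (2)*(-3) = 45
  (MN)[1][0] = (-10)*(-12) + (12)*(-5) + (-2)*(-15) = 90
  (MN)[1][1] = (-10)*(-11) + (12)*(-13) + (-2)*(-9) = -28
  (MN)[1][2] = (-10)*(1) + (12)*(-5) + (-2)*(-3) = -64
  (MN)[2][0] = (2)*(-12) + (-12)*(-5) + (-3)*(-15) = 81
  (MN)[2][1] = (2)*(-11) + (-12)*(-13) + (-3)*(-9) = 161
  (MN)[2][2] = (2)*(1) + (-12)*(-5) + (-3)*(-3) = 71
MN =
[      -57        33        45 ]
[       90       -28       -64 ]
[       81       161        71 ]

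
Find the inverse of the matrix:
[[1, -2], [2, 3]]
[[3/7, 2/7], [-2/7, 1/7]]

For [[a,b],[c,d]], inverse = (1/det)·[[d,-b],[-c,a]]
det = 1·3 - -2·2 = 7
Inverse = (1/7)·[[3, 2], [-2, 1]]
        = [[3/7, 2/7], [-2/7, 1/7]]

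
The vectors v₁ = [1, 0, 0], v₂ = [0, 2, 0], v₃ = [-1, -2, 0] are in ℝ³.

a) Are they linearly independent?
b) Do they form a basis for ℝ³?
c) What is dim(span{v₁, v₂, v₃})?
Not independent, not a basis, dim(span) = 2

Check whether v₃ can be written as a linear combination of v₁ and v₂.
v₃ = (-1)·v₁ + (-1)·v₂ = [-1, -2, 0], so the three vectors are linearly dependent.
Thus they do not form a basis for ℝ³, and dim(span{v₁, v₂, v₃}) = 2 (spanned by v₁ and v₂).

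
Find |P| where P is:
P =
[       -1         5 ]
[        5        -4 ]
det(P) = -21

For a 2×2 matrix [[a, b], [c, d]], det = a*d - b*c.
det(P) = (-1)*(-4) - (5)*(5) = 4 - 25 = -21.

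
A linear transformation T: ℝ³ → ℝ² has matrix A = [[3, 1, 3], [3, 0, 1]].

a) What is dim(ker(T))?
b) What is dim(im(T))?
dim(ker) = 1, dim(im) = 2

The two rows are not scalar multiples of one another (no single k satisfies row 2 = k × row 1), so they are linearly independent.
Thus rank(A) = 2.
dim(im(T)) = rank(A) = 2.
By the rank-nullity theorem applied to T: ℝ³ → ℝ², rank(A) + nullity(A) = 3 (the domain dimension), so dim(ker(T)) = 3 - 2 = 1.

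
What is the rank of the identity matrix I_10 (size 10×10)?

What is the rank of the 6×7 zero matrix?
rank(I_10) = 10, rank(0) = 0

The identity I_10 has 10 columns that are the standard basis vectors e_1, …, e_10. These are linearly independent, so all 10 columns are pivots and rank(I_10) = 10.
The 6×7 zero matrix has every entry zero, so every row is the zero row and there are no pivots; rank(0) = 0.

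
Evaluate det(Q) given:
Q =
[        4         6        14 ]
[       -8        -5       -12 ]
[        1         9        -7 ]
det(Q) = -774

Expand along row 0 (cofactor expansion): det(Q) = a*(e*i - f*h) - b*(d*i - f*g) + c*(d*h - e*g), where the 3×3 is [[a, b, c], [d, e, f], [g, h, i]].
Minor M_00 = (-5)*(-7) - (-12)*(9) = 35 + 108 = 143.
Minor M_01 = (-8)*(-7) - (-12)*(1) = 56 + 12 = 68.
Minor M_02 = (-8)*(9) - (-5)*(1) = -72 + 5 = -67.
det(Q) = (4)*(143) - (6)*(68) + (14)*(-67) = 572 - 408 - 938 = -774.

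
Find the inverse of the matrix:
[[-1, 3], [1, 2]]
[[-2/5, 3/5], [1/5, 1/5]]

For [[a,b],[c,d]], inverse = (1/det)·[[d,-b],[-c,a]]
det = -1·2 - 3·1 = -5
Inverse = (1/-5)·[[2, -3], [-1, -1]]
        = [[-2/5, 3/5], [1/5, 1/5]]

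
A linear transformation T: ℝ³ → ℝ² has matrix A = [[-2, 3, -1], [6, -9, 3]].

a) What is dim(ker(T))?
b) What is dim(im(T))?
dim(ker) = 2, dim(im) = 1

Observe that row 2 = -3 × row 1 (so the rows are linearly dependent).
Thus rank(A) = 1 (only one linearly independent row).
dim(im(T)) = rank(A) = 1.
By the rank-nullity theorem applied to T: ℝ³ → ℝ², rank(A) + nullity(A) = 3 (the domain dimension), so dim(ker(T)) = 3 - 1 = 2.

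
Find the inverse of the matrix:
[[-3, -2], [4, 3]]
[[-3, -2], [4, 3]]

For [[a,b],[c,d]], inverse = (1/det)·[[d,-b],[-c,a]]
det = -3·3 - -2·4 = -1
Inverse = (1/-1)·[[3, 2], [-4, -3]]
        = [[-3, -2], [4, 3]]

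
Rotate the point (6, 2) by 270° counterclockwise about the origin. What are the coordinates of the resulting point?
(2, -6)

Rotation matrix R(θ) = [[cos θ, -sin θ], [sin θ, cos θ]]; for θ = 270°:
R = [[0, 1], [-1, 0]]
Result: R × [6, 2]ᵀ = [0·6 + (1)·2, -1·6 + (0)·2]ᵀ = (2, -6)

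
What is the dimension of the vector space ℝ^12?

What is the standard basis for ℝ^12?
Dimension = 12; standard basis = {e_1, e_2, e_3, …, e_12}

ℝ^12 is the space of 12-tuples of real numbers; its dimension is 12.
The standard basis consists of 12 vectors: e_1, e_2, e_3, …, e_12, where e_i is the vector with 1 in position i and 0 elsewhere.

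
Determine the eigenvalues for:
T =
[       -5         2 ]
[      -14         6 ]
λ = -1, 2

Solve det(T - λI) = 0. For a 2×2 matrix the characteristic equation is λ² - (trace)λ + det = 0.
trace(T) = a + d = -5 + 6 = 1.
det(T) = a*d - b*c = (-5)*(6) - (2)*(-14) = -30 + 28 = -2.
Characteristic equation: λ² - (1)λ + (-2) = 0.
Discriminant = (1)² - 4*(-2) = 1 + 8 = 9.
λ = (1 ± √9) / 2 = (1 ± 3) / 2 = -1, 2.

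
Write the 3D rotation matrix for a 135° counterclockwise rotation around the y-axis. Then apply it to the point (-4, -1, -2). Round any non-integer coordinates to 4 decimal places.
R = [[-√2/2, 0, √2/2], [0, 1, 0], [-√2/2, 0, -√2/2]]; R·(-4, -1, -2) = (1.4142, -1.0000, 4.2426)

Rotation matrix for 135° around y-axis:
cos(135°) = -√2/2, sin(135°) = √2/2
R = [[-√2/2, 0, √2/2], [0, 1, 0], [-√2/2, 0, -√2/2]]
Apply to (-4, -1, -2): R·[-4, -1, -2]ᵀ = (1.4142, -1.0000, 4.2426)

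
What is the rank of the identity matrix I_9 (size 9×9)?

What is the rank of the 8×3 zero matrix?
rank(I_9) = 9, rank(0) = 0

The identity I_9 has 9 columns that are the standard basis vectors e_1, …, e_9. These are linearly independent, so all 9 columns are pivots and rank(I_9) = 9.
The 8×3 zero matrix has every entry zero, so every row is the zero row and there are no pivots; rank(0) = 0.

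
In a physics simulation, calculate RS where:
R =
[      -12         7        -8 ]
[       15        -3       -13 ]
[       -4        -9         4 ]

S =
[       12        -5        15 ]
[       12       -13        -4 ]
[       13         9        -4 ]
RS =
[     -164      -103      -176 ]
[      -25      -153       289 ]
[     -104       173       -40 ]

Matrix multiplication: (RS)[i][j] = sum over k of R[i][k] * S[k][j].
  (RS)[0][0] = (-12)*(12) + (7)*(12) + (-8)*(13) = -164
  (RS)[0][1] = (-12)*(-5) + (7)*(-13) + (-8)*(9) = -103
  (RS)[0][2] = (-12)*(15) + (7)*(-4) + (-8)*(-4) = -176
  (RS)[1][0] = (15)*(12) + (-3)*(12) + (-13)*(13) = -25
  (RS)[1][1] = (15)*(-5) + (-3)*(-13) + (-13)*(9) = -153
  (RS)[1][2] = (15)*(15) + (-3)*(-4) + (-13)*(-4) = 289
  (RS)[2][0] = (-4)*(12) + (-9)*(12) + (4)*(13) = -104
  (RS)[2][1] = (-4)*(-5) + (-9)*(-13) + (4)*(9) = 173
  (RS)[2][2] = (-4)*(15) + (-9)*(-4) + (4)*(-4) = -40
RS =
[     -164      -103      -176 ]
[      -25      -153       289 ]
[     -104       173       -40 ]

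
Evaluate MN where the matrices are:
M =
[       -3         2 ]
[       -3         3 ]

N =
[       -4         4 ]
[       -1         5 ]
MN =
[       10        -2 ]
[        9         3 ]

Matrix multiplication: (MN)[i][j] = sum over k of M[i][k] * N[k][j].
  (MN)[0][0] = (-3)*(-4) + (2)*(-1) = 10
  (MN)[0][1] = (-3)*(4) + (2)*(5) = -2
  (MN)[1][0] = (-3)*(-4) + (3)*(-1) = 9
  (MN)[1][1] = (-3)*(4) + (3)*(5) = 3
MN =
[       10        -2 ]
[        9         3 ]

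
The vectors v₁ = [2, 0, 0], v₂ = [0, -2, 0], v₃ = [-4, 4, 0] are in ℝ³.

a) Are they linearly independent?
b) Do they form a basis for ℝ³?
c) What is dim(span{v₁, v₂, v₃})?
Not independent, not a basis, dim(span) = 2

Check whether v₃ can be written as a linear combination of v₁ and v₂.
v₃ = (-2)·v₁ + (-2)·v₂ = [-4, 4, 0], so the three vectors are linearly dependent.
Thus they do not form a basis for ℝ³, and dim(span{v₁, v₂, v₃}) = 2 (spanned by v₁ and v₂).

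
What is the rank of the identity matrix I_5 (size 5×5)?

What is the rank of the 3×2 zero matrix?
rank(I_5) = 5, rank(0) = 0

The identity I_5 has 5 columns that are the standard basis vectors e_1, …, e_5. These are linearly independent, so all 5 columns are pivots and rank(I_5) = 5.
The 3×2 zero matrix has every entry zero, so every row is the zero row and there are no pivots; rank(0) = 0.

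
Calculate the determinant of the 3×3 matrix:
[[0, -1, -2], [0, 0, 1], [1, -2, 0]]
-1

Expansion along first row:
det = 0·det([[0,1],[-2,0]]) - -1·det([[0,1],[1,0]]) + -2·det([[0,0],[1,-2]])
    = 0·(0·0 - 1·-2) - -1·(0·0 - 1·1) + -2·(0·-2 - 0·1)
    = 0·2 - -1·-1 + -2·0
    = 0 + -1 + 0 = -1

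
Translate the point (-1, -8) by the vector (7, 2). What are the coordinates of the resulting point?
(6, -6)

Translation by (7, 2):
x' = -1 + 7 = 6
y' = -8 + 2 = -6
Homogeneous matrix: [[1, 0, 7], [0, 1, 2], [0, 0, 1]]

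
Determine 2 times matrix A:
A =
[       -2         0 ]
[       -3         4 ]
2A =
[       -4         0 ]
[       -6         8 ]

Scalar multiplication is elementwise: (2A)[i][j] = 2 * A[i][j].
  (2A)[0][0] = 2 * (-2) = -4
  (2A)[0][1] = 2 * (0) = 0
  (2A)[1][0] = 2 * (-3) = -6
  (2A)[1][1] = 2 * (4) = 8
2A =
[       -4         0 ]
[       -6         8 ]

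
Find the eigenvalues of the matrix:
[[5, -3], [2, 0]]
λ = 2 and λ = 3

Characteristic equation: det(A - λI) = 0
λ² - (trace)λ + (det) = 0
λ² - (5)λ + (6) = 0
λ² - 5λ + 6 = 0
Solving: λ = 2, 3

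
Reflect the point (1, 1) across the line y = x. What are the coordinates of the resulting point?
(1, 1)

Reflection across line y = x: (1, 1) → (1, 1)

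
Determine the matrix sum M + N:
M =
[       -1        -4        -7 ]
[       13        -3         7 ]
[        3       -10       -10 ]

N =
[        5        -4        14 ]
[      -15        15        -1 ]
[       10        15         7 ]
M + N =
[        4        -8         7 ]
[       -2        12         6 ]
[       13         5        -3 ]

Matrix addition is elementwise: (M+N)[i][j] = M[i][j] + N[i][j].
  (M+N)[0][0] = (-1) + (5) = 4
  (M+N)[0][1] = (-4) + (-4) = -8
  (M+N)[0][2] = (-7) + (14) = 7
  (M+N)[1][0] = (13) + (-15) = -2
  (M+N)[1][1] = (-3) + (15) = 12
  (M+N)[1][2] = (7) + (-1) = 6
  (M+N)[2][0] = (3) + (10) = 13
  (M+N)[2][1] = (-10) + (15) = 5
  (M+N)[2][2] = (-10) + (7) = -3
M + N =
[        4        -8         7 ]
[       -2        12         6 ]
[       13         5        -3 ]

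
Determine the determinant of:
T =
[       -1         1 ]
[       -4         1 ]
det(T) = 3

For a 2×2 matrix [[a, b], [c, d]], det = a*d - b*c.
det(T) = (-1)*(1) - (1)*(-4) = -1 + 4 = 3.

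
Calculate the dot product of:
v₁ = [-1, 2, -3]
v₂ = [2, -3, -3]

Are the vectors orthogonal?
1, No

The dot product is the sum of products of corresponding components.
v₁·v₂ = (-1)*(2) + (2)*(-3) + (-3)*(-3) = -2 - 6 + 9 = 1.
Two vectors are orthogonal iff their dot product is 0; here the dot product is 1, so the vectors are not orthogonal.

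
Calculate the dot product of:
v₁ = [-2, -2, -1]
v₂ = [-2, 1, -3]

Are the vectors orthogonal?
5, No

The dot product is the sum of products of corresponding components.
v₁·v₂ = (-2)*(-2) + (-2)*(1) + (-1)*(-3) = 4 - 2 + 3 = 5.
Two vectors are orthogonal iff their dot product is 0; here the dot product is 5, so the vectors are not orthogonal.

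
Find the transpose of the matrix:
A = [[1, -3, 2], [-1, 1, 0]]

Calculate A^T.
[[1, -1], [-3, 1], [2, 0]]

The transpose sends entry (i,j) to (j,i); rows become columns.
Row 0 of A: [1, -3, 2] -> column 0 of A^T.
Row 1 of A: [-1, 1, 0] -> column 1 of A^T.
A^T = [[1, -1], [-3, 1], [2, 0]]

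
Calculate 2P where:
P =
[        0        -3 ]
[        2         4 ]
2P =
[        0        -6 ]
[        4         8 ]

Scalar multiplication is elementwise: (2P)[i][j] = 2 * P[i][j].
  (2P)[0][0] = 2 * (0) = 0
  (2P)[0][1] = 2 * (-3) = -6
  (2P)[1][0] = 2 * (2) = 4
  (2P)[1][1] = 2 * (4) = 8
2P =
[        0        -6 ]
[        4         8 ]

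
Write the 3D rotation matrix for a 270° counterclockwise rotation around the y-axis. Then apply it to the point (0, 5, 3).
R = [[0, 0, -1], [0, 1, 0], [1, 0, 0]]; R·(0, 5, 3) = (-3, 5, 0)

Rotation matrix for 270° around y-axis:
cos(270°) = 0, sin(270°) = -1
R = [[0, 0, -1], [0, 1, 0], [1, 0, 0]]
Apply to (0, 5, 3): R·[0, 5, 3]ᵀ = (-3, 5, 0)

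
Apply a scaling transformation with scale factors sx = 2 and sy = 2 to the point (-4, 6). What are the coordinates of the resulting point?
(-8, 12)

Scaling matrix:
[[2, 0], [0, 2]]
Result: (-4 × 2, 6 × 2) = (-8, 12)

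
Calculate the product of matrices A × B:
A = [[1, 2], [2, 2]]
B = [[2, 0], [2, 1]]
[[6, 2], [8, 2]]

Matrix multiplication:
C[0][0] = 1×2 + 2×2 = 6
C[0][1] = 1×0 + 2×1 = 2
C[1][0] = 2×2 + 2×2 = 8
C[1][1] = 2×0 + 2×1 = 2
Result: [[6, 2], [8, 2]]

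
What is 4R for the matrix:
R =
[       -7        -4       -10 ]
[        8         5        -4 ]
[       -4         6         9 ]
4R =
[      -28       -16       -40 ]
[       32        20       -16 ]
[      -16        24        36 ]

Scalar multiplication is elementwise: (4R)[i][j] = 4 * R[i][j].
  (4R)[0][0] = 4 * (-7) = -28
  (4R)[0][1] = 4 * (-4) = -16
  (4R)[0][2] = 4 * (-10) = -40
  (4R)[1][0] = 4 * (8) = 32
  (4R)[1][1] = 4 * (5) = 20
  (4R)[1][2] = 4 * (-4) = -16
  (4R)[2][0] = 4 * (-4) = -16
  (4R)[2][1] = 4 * (6) = 24
  (4R)[2][2] = 4 * (9) = 36
4R =
[      -28       -16       -40 ]
[       32        20       -16 ]
[      -16        24        36 ]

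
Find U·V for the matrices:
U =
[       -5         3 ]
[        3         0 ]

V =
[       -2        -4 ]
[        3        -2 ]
UV =
[       19        14 ]
[       -6       -12 ]

Matrix multiplication: (UV)[i][j] = sum over k of U[i][k] * V[k][j].
  (UV)[0][0] = (-5)*(-2) + (3)*(3) = 19
  (UV)[0][1] = (-5)*(-4) + (3)*(-2) = 14
  (UV)[1][0] = (3)*(-2) + (0)*(3) = -6
  (UV)[1][1] = (3)*(-4) + (0)*(-2) = -12
UV =
[       19        14 ]
[       -6       -12 ]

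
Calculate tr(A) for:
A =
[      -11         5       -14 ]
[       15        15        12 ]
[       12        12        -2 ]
tr(A) = -11 + 15 - 2 = 2

The trace of a square matrix is the sum of its diagonal entries.
Diagonal entries of A: A[0][0] = -11, A[1][1] = 15, A[2][2] = -2.
tr(A) = -11 + 15 - 2 = 2.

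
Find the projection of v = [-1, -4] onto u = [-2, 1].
[4/5, -2/5]

The projection of v onto u is proj_u(v) = ((v·u) / (u·u)) · u.
v·u = (-1)*(-2) + (-4)*(1) = -2.
u·u = (-2)*(-2) + (1)*(1) = 5.
coefficient = -2 / 5 = -2/5.
proj_u(v) = -2/5 · [-2, 1] = [4/5, -2/5].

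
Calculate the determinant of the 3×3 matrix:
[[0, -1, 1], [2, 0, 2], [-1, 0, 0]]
2

Expansion along first row:
det = 0·det([[0,2],[0,0]]) - -1·det([[2,2],[-1,0]]) + 1·det([[2,0],[-1,0]])
    = 0·(0·0 - 2·0) - -1·(2·0 - 2·-1) + 1·(2·0 - 0·-1)
    = 0·0 - -1·2 + 1·0
    = 0 + 2 + 0 = 2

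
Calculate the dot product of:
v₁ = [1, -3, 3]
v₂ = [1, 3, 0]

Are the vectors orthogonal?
-8, No

The dot product is the sum of products of corresponding components.
v₁·v₂ = (1)*(1) + (-3)*(3) + (3)*(0) = 1 - 9 + 0 = -8.
Two vectors are orthogonal iff their dot product is 0; here the dot product is -8, so the vectors are not orthogonal.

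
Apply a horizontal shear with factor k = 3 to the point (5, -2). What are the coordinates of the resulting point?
(-1, -2)

Shear matrix for horizontal shear with factor k = 3:
[[1, 3], [0, 1]]
Result: (5, -2) → (-1, -2)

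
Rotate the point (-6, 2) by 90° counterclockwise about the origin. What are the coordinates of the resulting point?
(-2, -6)

Rotation matrix R(θ) = [[cos θ, -sin θ], [sin θ, cos θ]]; for θ = 90°:
R = [[0, -1], [1, 0]]
Result: R × [-6, 2]ᵀ = [0·-6 + (-1)·2, 1·-6 + (0)·2]ᵀ = (-2, -6)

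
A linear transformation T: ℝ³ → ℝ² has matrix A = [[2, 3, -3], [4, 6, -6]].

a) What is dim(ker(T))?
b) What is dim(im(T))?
dim(ker) = 2, dim(im) = 1

Observe that row 2 = 2 × row 1 (so the rows are linearly dependent).
Thus rank(A) = 1 (only one linearly independent row).
dim(im(T)) = rank(A) = 1.
By the rank-nullity theorem applied to T: ℝ³ → ℝ², rank(A) + nullity(A) = 3 (the domain dimension), so dim(ker(T)) = 3 - 1 = 2.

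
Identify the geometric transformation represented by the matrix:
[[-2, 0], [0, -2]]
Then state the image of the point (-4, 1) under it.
uniform scaling by factor -2; image of (-4, 1) is (8, -2)

This is a diagonal matrix with equal entries -2, so it scales both axes by the same factor -2.
The matrix [[-2, 0], [0, -2]] represents: uniform scaling by factor -2.
Applying it to (-4, 1): [-2·-4 + 0·1, 0·-4 + -2·1] = (8, -2).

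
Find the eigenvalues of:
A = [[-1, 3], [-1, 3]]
λ = 0, 2

Solve det(A - λI) = 0. For a 2×2 matrix this is λ² - (trace)λ + det = 0.
trace(A) = -1 + 3 = 2.
det(A) = (-1)*(3) - (3)*(-1) = -3 + 3 = 0.
Characteristic equation: λ² - (2)λ + (0) = 0.
Discriminant: (2)² - 4*(0) = 4 - 0 = 4.
Roots: λ = (2 ± √4) / 2 = 0, 2.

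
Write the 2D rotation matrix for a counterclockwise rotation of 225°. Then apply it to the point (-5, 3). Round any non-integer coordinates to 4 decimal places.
R = [[-√2/2, √2/2], [-√2/2, -√2/2]]; R·(-5, 3) = (5.6569, 1.4142)

Rotation matrix formula: R(θ) = [[cos θ, -sin θ], [sin θ, cos θ]]
For θ = 225°:
cos(225°) = -√2/2
sin(225°) = -√2/2
R = [[-√2/2, √2/2], [-√2/2, -√2/2]]
Apply to (-5, 3): [-√2/2·-5 + (√2/2)·3, -√2/2·-5 + -√2/2·3] = (5.6569, 1.4142)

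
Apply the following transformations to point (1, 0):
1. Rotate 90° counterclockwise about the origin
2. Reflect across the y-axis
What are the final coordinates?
(0, 1)

Step 1: Rotate 90° → (0, 1)
Step 2: Reflect across the y-axis → (0, 1)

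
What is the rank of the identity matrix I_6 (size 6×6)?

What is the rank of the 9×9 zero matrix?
rank(I_6) = 6, rank(0) = 0

The identity I_6 has 6 columns that are the standard basis vectors e_1, …, e_6. These are linearly independent, so all 6 columns are pivots and rank(I_6) = 6.
The 9×9 zero matrix has every entry zero, so every row is the zero row and there are no pivots; rank(0) = 0.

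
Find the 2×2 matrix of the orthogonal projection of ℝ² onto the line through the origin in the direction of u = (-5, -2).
[[25/29, 10/29], [10/29, 4/29]]

The orthogonal projection onto the line spanned by a nonzero vector u = (a, b) has matrix P = (u uᵀ) / (uᵀ u) = (1/(a² + b²)) · [[a², ab], [ab, b²]].
Here u = (-5, -2), so a² + b² = 25 + 4 = 29.
P = (1/29) · [[25, 10], [10, 4]] = [[25/29, 10/29], [10/29, 4/29]].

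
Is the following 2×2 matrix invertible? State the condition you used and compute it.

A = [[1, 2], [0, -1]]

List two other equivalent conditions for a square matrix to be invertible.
Yes, invertible; det(A) = -1 ≠ 0. Equivalent conditions: rank(A) = 2; Ax = 0 has only the trivial solution; 0 is not an eigenvalue; the columns of A are linearly independent.

To check invertibility, compute det(A).
The given matrix is triangular, so det(A) equals the product of its diagonal entries = -1 ≠ 0.
Since det(A) ≠ 0, A is invertible.
Equivalent conditions for a square matrix A to be invertible:
- rank(A) = 2 (full rank).
- The homogeneous system Ax = 0 has only the trivial solution x = 0.
- 0 is not an eigenvalue of A.
- The columns (equivalently rows) of A are linearly independent.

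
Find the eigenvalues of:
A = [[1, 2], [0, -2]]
λ = -2, 1

Solve det(A - λI) = 0. For a 2×2 matrix this is λ² - (trace)λ + det = 0.
trace(A) = 1 - 2 = -1.
det(A) = (1)*(-2) - (2)*(0) = -2 - 0 = -2.
Characteristic equation: λ² - (-1)λ + (-2) = 0.
Discriminant: (-1)² - 4*(-2) = 1 + 8 = 9.
Roots: λ = (-1 ± √9) / 2 = -2, 1.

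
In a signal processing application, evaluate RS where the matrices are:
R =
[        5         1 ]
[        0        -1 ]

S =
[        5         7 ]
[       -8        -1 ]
RS =
[       17        34 ]
[        8         1 ]

Matrix multiplication: (RS)[i][j] = sum over k of R[i][k] * S[k][j].
  (RS)[0][0] = (5)*(5) + (1)*(-8) = 17
  (RS)[0][1] = (5)*(7) + (1)*(-1) = 34
  (RS)[1][0] = (0)*(5) + (-1)*(-8) = 8
  (RS)[1][1] = (0)*(7) + (-1)*(-1) = 1
RS =
[       17        34 ]
[        8         1 ]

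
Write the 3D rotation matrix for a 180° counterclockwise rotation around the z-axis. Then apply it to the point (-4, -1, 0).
R = [[-1, 0, 0], [0, -1, 0], [0, 0, 1]]; R·(-4, -1, 0) = (4, 1, 0)

Rotation matrix for 180° around z-axis:
cos(180°) = -1, sin(180°) = 0
R = [[-1, 0, 0], [0, -1, 0], [0, 0, 1]]
Apply to (-4, -1, 0): R·[-4, -1, 0]ᵀ = (4, 1, 0)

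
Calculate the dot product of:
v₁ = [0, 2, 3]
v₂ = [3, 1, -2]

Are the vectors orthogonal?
-4, No

The dot product is the sum of products of corresponding components.
v₁·v₂ = (0)*(3) + (2)*(1) + (3)*(-2) = 0 + 2 - 6 = -4.
Two vectors are orthogonal iff their dot product is 0; here the dot product is -4, so the vectors are not orthogonal.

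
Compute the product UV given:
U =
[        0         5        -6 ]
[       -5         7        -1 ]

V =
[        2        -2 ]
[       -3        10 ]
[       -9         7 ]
UV =
[       39         8 ]
[      -22        73 ]

Matrix multiplication: (UV)[i][j] = sum over k of U[i][k] * V[k][j].
  (UV)[0][0] = (0)*(2) + (5)*(-3) + (-6)*(-9) = 39
  (UV)[0][1] = (0)*(-2) + (5)*(10) + (-6)*(7) = 8
  (UV)[1][0] = (-5)*(2) + (7)*(-3) + (-1)*(-9) = -22
  (UV)[1][1] = (-5)*(-2) + (7)*(10) + (-1)*(7) = 73
UV =
[       39         8 ]
[      -22        73 ]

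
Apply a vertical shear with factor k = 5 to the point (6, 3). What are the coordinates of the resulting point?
(6, 33)

Shear matrix for vertical shear with factor k = 5:
[[1, 0], [5, 1]]
Result: (6, 3) → (6, 33)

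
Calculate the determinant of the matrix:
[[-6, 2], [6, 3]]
-30

For a 2×2 matrix [[a, b], [c, d]], det = ad - bc
det = (-6)(3) - (2)(6) = -18 - 12 = -30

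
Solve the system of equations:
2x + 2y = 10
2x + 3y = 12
x = 3, y = 2

Use elimination (row reduction):
Equation 1: 2x + 2y = 10.
Equation 2: 2x + 3y = 12.
Multiply Eq1 by 2 and Eq2 by 2: 4x + 4y = 20;  4x + 6y = 24.
Subtract: (2)y = 4, so y = 2.
Back-substitute into Eq1: 2x + 2*(2) = 10, so x = 3.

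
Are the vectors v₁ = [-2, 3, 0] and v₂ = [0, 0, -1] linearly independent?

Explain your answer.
Yes, linearly independent

Two vectors are linearly dependent iff one is a scalar multiple of the other.
No single scalar k satisfies v₂ = k·v₁ (the ratios of corresponding entries disagree), so v₁ and v₂ are linearly independent.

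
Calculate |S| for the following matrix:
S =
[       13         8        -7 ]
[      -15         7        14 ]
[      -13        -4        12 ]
det(S) = 747

Expand along row 0 (cofactor expansion): det(S) = a*(e*i - f*h) - b*(d*i - f*g) + c*(d*h - e*g), where the 3×3 is [[a, b, c], [d, e, f], [g, h, i]].
Minor M_00 = (7)*(12) - (14)*(-4) = 84 + 56 = 140.
Minor M_01 = (-15)*(12) - (14)*(-13) = -180 + 182 = 2.
Minor M_02 = (-15)*(-4) - (7)*(-13) = 60 + 91 = 151.
det(S) = (13)*(140) - (8)*(2) + (-7)*(151) = 1820 - 16 - 1057 = 747.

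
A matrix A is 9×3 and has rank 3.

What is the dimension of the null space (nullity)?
0

The rank-nullity theorem for an m×n matrix states:
rank(A) + nullity(A) = n (the number of columns).
Here n = 3 and rank(A) = 3, so nullity(A) = 3 - 3 = 0.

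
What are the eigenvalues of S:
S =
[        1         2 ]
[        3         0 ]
λ = -2, 3

Solve det(S - λI) = 0. For a 2×2 matrix the characteristic equation is λ² - (trace)λ + det = 0.
trace(S) = a + d = 1 + 0 = 1.
det(S) = a*d - b*c = (1)*(0) - (2)*(3) = 0 - 6 = -6.
Characteristic equation: λ² - (1)λ + (-6) = 0.
Discriminant = (1)² - 4*(-6) = 1 + 24 = 25.
λ = (1 ± √25) / 2 = (1 ± 5) / 2 = -2, 3.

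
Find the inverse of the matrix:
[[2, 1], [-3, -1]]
[[-1, -1], [3, 2]]

For [[a,b],[c,d]], inverse = (1/det)·[[d,-b],[-c,a]]
det = 2·-1 - 1·-3 = 1
Inverse = (1/1)·[[-1, -1], [3, 2]]
        = [[-1, -1], [3, 2]]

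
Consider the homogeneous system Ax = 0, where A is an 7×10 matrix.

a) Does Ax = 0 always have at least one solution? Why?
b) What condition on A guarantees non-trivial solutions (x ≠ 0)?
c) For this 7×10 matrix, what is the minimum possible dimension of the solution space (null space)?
a) Yes, x = 0 is always a solution. b) When A has linearly dependent columns (rank < n). c) Minimum nullity = 3.

a) x = 0 satisfies A·0 = 0, so the zero vector is always a solution.
b) Non-trivial solutions exist iff the columns of A are linearly dependent, equivalently rank(A) < n (the number of columns).
c) By rank-nullity, rank(A) + nullity(A) = n = 10. Since A has only 7 rows, rank(A) ≤ 7, so nullity(A) ≥ 10 - 7 = 3.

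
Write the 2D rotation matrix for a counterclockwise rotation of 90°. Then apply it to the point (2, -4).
R = [[0, -1], [1, 0]]; R·(2, -4) = (4, 2)

Rotation matrix formula: R(θ) = [[cos θ, -sin θ], [sin θ, cos θ]]
For θ = 90°:
cos(90°) = 0
sin(90°) = 1
R = [[0, -1], [1, 0]]
Apply to (2, -4): [0·2 + (-1)·-4, 1·2 + 0·-4] = (4, 2)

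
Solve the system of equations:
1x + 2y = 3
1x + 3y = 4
x = 1, y = 1

Use elimination (row reduction):
Equation 1: 1x + 2y = 3.
Equation 2: 1x + 3y = 4.
Multiply Eq1 by 1 and Eq2 by 1: 1x + 2y = 3;  1x + 3y = 4.
Subtract: (1)y = 1, so y = 1.
Back-substitute into Eq1: 1x + 2*(1) = 3, so x = 1.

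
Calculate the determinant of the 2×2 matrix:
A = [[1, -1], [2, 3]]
5

For A = [[a, b], [c, d]], det(A) = a*d - b*c.
det(A) = (1)*(3) - (-1)*(2) = 3 - -2 = 5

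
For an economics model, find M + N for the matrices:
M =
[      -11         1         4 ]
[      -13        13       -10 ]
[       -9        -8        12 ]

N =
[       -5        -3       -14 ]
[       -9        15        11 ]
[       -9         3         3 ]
M + N =
[      -16        -2       -10 ]
[      -22        28         1 ]
[      -18        -5        15 ]

Matrix addition is elementwise: (M+N)[i][j] = M[i][j] + N[i][j].
  (M+N)[0][0] = (-11) + (-5) = -16
  (M+N)[0][1] = (1) + (-3) = -2
  (M+N)[0][2] = (4) + (-14) = -10
  (M+N)[1][0] = (-13) + (-9) = -22
  (M+N)[1][1] = (13) + (15) = 28
  (M+N)[1][2] = (-10) + (11) = 1
  (M+N)[2][0] = (-9) + (-9) = -18
  (M+N)[2][1] = (-8) + (3) = -5
  (M+N)[2][2] = (12) + (3) = 15
M + N =
[      -16        -2       -10 ]
[      -22        28         1 ]
[      -18        -5        15 ]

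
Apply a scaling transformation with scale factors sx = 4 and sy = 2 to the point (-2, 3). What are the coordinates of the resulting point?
(-8, 6)

Scaling matrix:
[[4, 0], [0, 2]]
Result: (-2 × 4, 3 × 2) = (-8, 6)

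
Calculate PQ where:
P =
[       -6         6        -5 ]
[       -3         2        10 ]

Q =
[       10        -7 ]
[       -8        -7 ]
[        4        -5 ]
PQ =
[     -128        25 ]
[       -6       -43 ]

Matrix multiplication: (PQ)[i][j] = sum over k of P[i][k] * Q[k][j].
  (PQ)[0][0] = (-6)*(10) + (6)*(-8) + (-5)*(4) = -128
  (PQ)[0][1] = (-6)*(-7) + (6)*(-7) + (-5)*(-5) = 25
  (PQ)[1][0] = (-3)*(10) + (2)*(-8) + (10)*(4) = -6
  (PQ)[1][1] = (-3)*(-7) + (2)*(-7) + (10)*(-5) = -43
PQ =
[     -128        25 ]
[       -6       -43 ]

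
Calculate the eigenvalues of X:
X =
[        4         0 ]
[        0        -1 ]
λ = -1, 4

Solve det(X - λI) = 0. For a 2×2 matrix the characteristic equation is λ² - (trace)λ + det = 0.
trace(X) = a + d = 4 - 1 = 3.
det(X) = a*d - b*c = (4)*(-1) - (0)*(0) = -4 - 0 = -4.
Characteristic equation: λ² - (3)λ + (-4) = 0.
Discriminant = (3)² - 4*(-4) = 9 + 16 = 25.
λ = (3 ± √25) / 2 = (3 ± 5) / 2 = -1, 4.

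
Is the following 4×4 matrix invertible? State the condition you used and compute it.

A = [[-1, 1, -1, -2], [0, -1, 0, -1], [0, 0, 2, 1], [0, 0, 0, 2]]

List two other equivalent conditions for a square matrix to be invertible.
Yes, invertible; det(A) = 4 ≠ 0. Equivalent conditions: rank(A) = 4; Ax = 0 has only the trivial solution; 0 is not an eigenvalue; the columns of A are linearly independent.

To check invertibility, compute det(A).
The given matrix is triangular, so det(A) equals the product of its diagonal entries = 4 ≠ 0.
Since det(A) ≠ 0, A is invertible.
Equivalent conditions for a square matrix A to be invertible:
- rank(A) = 4 (full rank).
- The homogeneous system Ax = 0 has only the trivial solution x = 0.
- 0 is not an eigenvalue of A.
- The columns (equivalently rows) of A are linearly independent.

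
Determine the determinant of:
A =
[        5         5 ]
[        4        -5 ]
det(A) = -45

For a 2×2 matrix [[a, b], [c, d]], det = a*d - b*c.
det(A) = (5)*(-5) - (5)*(4) = -25 - 20 = -45.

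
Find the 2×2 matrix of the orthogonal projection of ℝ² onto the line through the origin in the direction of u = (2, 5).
[[4/29, 10/29], [10/29, 25/29]]

The orthogonal projection onto the line spanned by a nonzero vector u = (a, b) has matrix P = (u uᵀ) / (uᵀ u) = (1/(a² + b²)) · [[a², ab], [ab, b²]].
Here u = (2, 5), so a² + b² = 4 + 25 = 29.
P = (1/29) · [[4, 10], [10, 25]] = [[4/29, 10/29], [10/29, 25/29]].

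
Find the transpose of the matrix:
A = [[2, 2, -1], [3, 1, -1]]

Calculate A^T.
[[2, 3], [2, 1], [-1, -1]]

The transpose sends entry (i,j) to (j,i); rows become columns.
Row 0 of A: [2, 2, -1] -> column 0 of A^T.
Row 1 of A: [3, 1, -1] -> column 1 of A^T.
A^T = [[2, 3], [2, 1], [-1, -1]]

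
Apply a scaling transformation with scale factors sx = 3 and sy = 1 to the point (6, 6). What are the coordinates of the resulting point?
(18, 6)

Scaling matrix:
[[3, 0], [0, 1]]
Result: (6 × 3, 6 × 1) = (18, 6)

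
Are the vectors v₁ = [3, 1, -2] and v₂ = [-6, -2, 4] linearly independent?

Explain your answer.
No, linearly dependent (v₂ = -2·v₁)

Check whether there is a scalar k with v₂ = k·v₁.
Comparing components, k = -2 satisfies -2·[3, 1, -2] = [-6, -2, 4].
Since v₂ is a scalar multiple of v₁, the two vectors are linearly dependent.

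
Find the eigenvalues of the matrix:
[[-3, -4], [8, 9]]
λ = 1 and λ = 5

Characteristic equation: det(A - λI) = 0
λ² - (trace)λ + (det) = 0
λ² - (6)λ + (5) = 0
λ² - 6λ + 5 = 0
Solving: λ = 1, 5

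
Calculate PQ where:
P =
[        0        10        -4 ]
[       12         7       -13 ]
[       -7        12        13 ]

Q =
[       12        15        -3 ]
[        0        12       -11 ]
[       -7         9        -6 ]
PQ =
[       28        84       -86 ]
[      235       147       -35 ]
[     -175       156      -189 ]

Matrix multiplication: (PQ)[i][j] = sum over k of P[i][k] * Q[k][j].
  (PQ)[0][0] = (0)*(12) + (10)*(0) + (-4)*(-7) = 28
  (PQ)[0][1] = (0)*(15) + (10)*(12) + (-4)*(9) = 84
  (PQ)[0][2] = (0)*(-3) + (10)*(-11) + (-4)*(-6) = -86
  (PQ)[1][0] = (12)*(12) + (7)*(0) + (-13)*(-7) = 235
  (PQ)[1][1] = (12)*(15) + (7)*(12) + (-13)*(9) = 147
  (PQ)[1][2] = (12)*(-3) + (7)*(-11) + (-13)*(-6) = -35
  (PQ)[2][0] = (-7)*(12) + (12)*(0) + (13)*(-7) = -175
  (PQ)[2][1] = (-7)*(15) + (12)*(12) + (13)*(9) = 156
  (PQ)[2][2] = (-7)*(-3) + (12)*(-11) + (13)*(-6) = -189
PQ =
[       28        84       -86 ]
[      235       147       -35 ]
[     -175       156      -189 ]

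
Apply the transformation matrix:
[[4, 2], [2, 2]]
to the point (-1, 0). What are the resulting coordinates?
(-4, -2)

Matrix multiplication:
[[4, 2], [2, 2]] × [-1, 0]ᵀ
= [4×-1 + 2×0, 2×-1 + 2×0]ᵀ
= [-4.0000, -2.0000]ᵀ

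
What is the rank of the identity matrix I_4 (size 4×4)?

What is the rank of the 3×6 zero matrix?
rank(I_4) = 4, rank(0) = 0

The identity I_4 has 4 columns that are the standard basis vectors e_1, …, e_4. These are linearly independent, so all 4 columns are pivots and rank(I_4) = 4.
The 3×6 zero matrix has every entry zero, so every row is the zero row and there are no pivots; rank(0) = 0.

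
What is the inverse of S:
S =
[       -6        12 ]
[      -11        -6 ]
det(S) = 168
S⁻¹ =
[    -1/28     -1/14 ]
[   11/168     -1/28 ]

For a 2×2 matrix S = [[a, b], [c, d]] with det(S) ≠ 0, S⁻¹ = (1/det(S)) * [[d, -b], [-c, a]].
det(S) = (-6)*(-6) - (12)*(-11) = 36 + 132 = 168.
S⁻¹ = (1/168) * [[-6, -12], [11, -6]].
Dividing each entry by 168 and reducing:
S⁻¹ =
[    -1/28     -1/14 ]
[   11/168     -1/28 ]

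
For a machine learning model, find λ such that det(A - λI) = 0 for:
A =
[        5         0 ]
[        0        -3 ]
λ = -3, 5

Solve det(A - λI) = 0. For a 2×2 matrix the characteristic equation is λ² - (trace)λ + det = 0.
trace(A) = a + d = 5 - 3 = 2.
det(A) = a*d - b*c = (5)*(-3) - (0)*(0) = -15 - 0 = -15.
Characteristic equation: λ² - (2)λ + (-15) = 0.
Discriminant = (2)² - 4*(-15) = 4 + 60 = 64.
λ = (2 ± √64) / 2 = (2 ± 8) / 2 = -3, 5.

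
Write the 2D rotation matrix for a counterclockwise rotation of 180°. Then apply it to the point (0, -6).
R = [[-1, 0], [0, -1]]; R·(0, -6) = (0, 6)

Rotation matrix formula: R(θ) = [[cos θ, -sin θ], [sin θ, cos θ]]
For θ = 180°:
cos(180°) = -1
sin(180°) = 0
R = [[-1, 0], [0, -1]]
Apply to (0, -6): [-1·0 + (0)·-6, 0·0 + -1·-6] = (0, 6)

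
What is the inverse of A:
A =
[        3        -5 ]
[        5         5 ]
det(A) = 40
A⁻¹ =
[      1/8       1/8 ]
[     -1/8      3/40 ]

For a 2×2 matrix A = [[a, b], [c, d]] with det(A) ≠ 0, A⁻¹ = (1/det(A)) * [[d, -b], [-c, a]].
det(A) = (3)*(5) - (-5)*(5) = 15 + 25 = 40.
A⁻¹ = (1/40) * [[5, 5], [-5, 3]].
Dividing each entry by 40 and reducing:
A⁻¹ =
[      1/8       1/8 ]
[     -1/8      3/40 ]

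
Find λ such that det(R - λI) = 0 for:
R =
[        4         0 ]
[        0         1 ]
λ = 1, 4

Solve det(R - λI) = 0. For a 2×2 matrix the characteristic equation is λ² - (trace)λ + det = 0.
trace(R) = a + d = 4 + 1 = 5.
det(R) = a*d - b*c = (4)*(1) - (0)*(0) = 4 - 0 = 4.
Characteristic equation: λ² - (5)λ + (4) = 0.
Discriminant = (5)² - 4*(4) = 25 - 16 = 9.
λ = (5 ± √9) / 2 = (5 ± 3) / 2 = 1, 4.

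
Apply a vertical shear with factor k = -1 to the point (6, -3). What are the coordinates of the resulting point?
(6, -9)

Shear matrix for vertical shear with factor k = -1:
[[1, 0], [-1, 1]]
Result: (6, -3) → (6, -9)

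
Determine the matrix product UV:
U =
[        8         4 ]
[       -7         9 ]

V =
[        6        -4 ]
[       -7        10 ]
UV =
[       20         8 ]
[     -105       118 ]

Matrix multiplication: (UV)[i][j] = sum over k of U[i][k] * V[k][j].
  (UV)[0][0] = (8)*(6) + (4)*(-7) = 20
  (UV)[0][1] = (8)*(-4) + (4)*(10) = 8
  (UV)[1][0] = (-7)*(6) + (9)*(-7) = -105
  (UV)[1][1] = (-7)*(-4) + (9)*(10) = 118
UV =
[       20         8 ]
[     -105       118 ]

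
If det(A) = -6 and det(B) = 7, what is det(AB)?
-42

Use the multiplicative property of determinants: det(AB) = det(A)*det(B).
det(AB) = (-6)*(7) = -42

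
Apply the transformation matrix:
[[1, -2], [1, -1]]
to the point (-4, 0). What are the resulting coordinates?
(-4, -4)

Matrix multiplication:
[[1, -2], [1, -1]] × [-4, 0]ᵀ
= [1×-4 + -2×0, 1×-4 + -1×0]ᵀ
= [-4.0000, -4.0000]ᵀ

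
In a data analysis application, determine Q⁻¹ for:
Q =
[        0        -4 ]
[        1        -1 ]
det(Q) = 4
Q⁻¹ =
[     -1/4         1 ]
[     -1/4         0 ]

For a 2×2 matrix Q = [[a, b], [c, d]] with det(Q) ≠ 0, Q⁻¹ = (1/det(Q)) * [[d, -b], [-c, a]].
det(Q) = (0)*(-1) - (-4)*(1) = 0 + 4 = 4.
Q⁻¹ = (1/4) * [[-1, 4], [-1, 0]].
Dividing each entry by 4 and reducing:
Q⁻¹ =
[     -1/4         1 ]
[     -1/4         0 ]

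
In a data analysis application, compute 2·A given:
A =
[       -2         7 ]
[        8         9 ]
2A =
[       -4        14 ]
[       16        18 ]

Scalar multiplication is elementwise: (2A)[i][j] = 2 * A[i][j].
  (2A)[0][0] = 2 * (-2) = -4
  (2A)[0][1] = 2 * (7) = 14
  (2A)[1][0] = 2 * (8) = 16
  (2A)[1][1] = 2 * (9) = 18
2A =
[       -4        14 ]
[       16        18 ]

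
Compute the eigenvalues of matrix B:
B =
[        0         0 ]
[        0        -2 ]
λ = -2, 0

Solve det(B - λI) = 0. For a 2×2 matrix the characteristic equation is λ² - (trace)λ + det = 0.
trace(B) = a + d = 0 - 2 = -2.
det(B) = a*d - b*c = (0)*(-2) - (0)*(0) = 0 - 0 = 0.
Characteristic equation: λ² - (-2)λ + (0) = 0.
Discriminant = (-2)² - 4*(0) = 4 - 0 = 4.
λ = (-2 ± √4) / 2 = (-2 ± 2) / 2 = -2, 0.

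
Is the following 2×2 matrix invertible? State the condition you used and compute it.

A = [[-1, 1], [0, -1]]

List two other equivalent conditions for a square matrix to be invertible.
Yes, invertible; det(A) = 1 ≠ 0. Equivalent conditions: rank(A) = 2; Ax = 0 has only the trivial solution; 0 is not an eigenvalue; the columns of A are linearly independent.

To check invertibility, compute det(A).
The given matrix is triangular, so det(A) equals the product of its diagonal entries = 1 ≠ 0.
Since det(A) ≠ 0, A is invertible.
Equivalent conditions for a square matrix A to be invertible:
- rank(A) = 2 (full rank).
- The homogeneous system Ax = 0 has only the trivial solution x = 0.
- 0 is not an eigenvalue of A.
- The columns (equivalently rows) of A are linearly independent.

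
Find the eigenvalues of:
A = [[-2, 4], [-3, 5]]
λ = 1, 2

Solve det(A - λI) = 0. For a 2×2 matrix this is λ² - (trace)λ + det = 0.
trace(A) = -2 + 5 = 3.
det(A) = (-2)*(5) - (4)*(-3) = -10 + 12 = 2.
Characteristic equation: λ² - (3)λ + (2) = 0.
Discriminant: (3)² - 4*(2) = 9 - 8 = 1.
Roots: λ = (3 ± √1) / 2 = 1, 2.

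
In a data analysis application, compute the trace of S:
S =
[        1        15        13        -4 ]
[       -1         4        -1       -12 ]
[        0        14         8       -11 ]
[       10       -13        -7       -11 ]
tr(S) = 1 + 4 + 8 - 11 = 2

The trace of a square matrix is the sum of its diagonal entries.
Diagonal entries of S: S[0][0] = 1, S[1][1] = 4, S[2][2] = 8, S[3][3] = -11.
tr(S) = 1 + 4 + 8 - 11 = 2.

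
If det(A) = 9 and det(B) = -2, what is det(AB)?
-18

Use the multiplicative property of determinants: det(AB) = det(A)*det(B).
det(AB) = (9)*(-2) = -18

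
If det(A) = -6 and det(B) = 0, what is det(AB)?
0

Use the multiplicative property of determinants: det(AB) = det(A)*det(B).
det(AB) = (-6)*(0) = 0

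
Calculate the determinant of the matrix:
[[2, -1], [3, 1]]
5

For a 2×2 matrix [[a, b], [c, d]], det = ad - bc
det = (2)(1) - (-1)(3) = 2 - -3 = 5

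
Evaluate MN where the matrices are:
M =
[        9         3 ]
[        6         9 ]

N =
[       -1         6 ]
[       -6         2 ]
MN =
[      -27        60 ]
[      -60        54 ]

Matrix multiplication: (MN)[i][j] = sum over k of M[i][k] * N[k][j].
  (MN)[0][0] = (9)*(-1) + (3)*(-6) = -27
  (MN)[0][1] = (9)*(6) + (3)*(2) = 60
  (MN)[1][0] = (6)*(-1) + (9)*(-6) = -60
  (MN)[1][1] = (6)*(6) + (9)*(2) = 54
MN =
[      -27        60 ]
[      -60        54 ]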